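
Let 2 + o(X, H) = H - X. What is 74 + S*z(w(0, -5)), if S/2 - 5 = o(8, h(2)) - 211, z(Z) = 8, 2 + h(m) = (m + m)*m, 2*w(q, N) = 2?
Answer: -3286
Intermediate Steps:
w(q, N) = 1 (w(q, N) = (½)*2 = 1)
h(m) = -2 + 2*m² (h(m) = -2 + (m + m)*m = -2 + (2*m)*m = -2 + 2*m²)
o(X, H) = -2 + H - X (o(X, H) = -2 + (H - X) = -2 + H - X)
S = -420 (S = 10 + 2*((-2 + (-2 + 2*2²) - 1*8) - 211) = 10 + 2*((-2 + (-2 + 2*4) - 8) - 211) = 10 + 2*((-2 + (-2 + 8) - 8) - 211) = 10 + 2*((-2 + 6 - 8) - 211) = 10 + 2*(-4 - 211) = 10 + 2*(-215) = 10 - 430 = -420)
74 + S*z(w(0, -5)) = 74 - 420*8 = 74 - 3360 = -3286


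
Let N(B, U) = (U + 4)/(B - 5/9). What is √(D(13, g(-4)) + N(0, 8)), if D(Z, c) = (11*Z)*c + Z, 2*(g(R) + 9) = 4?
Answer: 2*I*√6310/5 ≈ 31.774*I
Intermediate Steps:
g(R) = -7 (g(R) = -9 + (½)*4 = -9 + 2 = -7)
D(Z, c) = Z + 11*Z*c (D(Z, c) = 11*Z*c + Z = Z + 11*Z*c)
N(B, U) = (4 + U)/(-5/9 + B) (N(B, U) = (4 + U)/(B - 5*⅑) = (4 + U)/(B - 5/9) = (4 + U)/(-5/9 + B))
√(D(13, g(-4)) + N(0, 8)) = √(13*(1 + 11*(-7)) + 9*(4 + 8)/(-5 + 9*0)) = √(13*(1 - 77) + 9*12/(-5 + 0)) = √(13*(-76) + 9*12/(-5)) = √(-988 + 9*(-⅕)*12) = √(-988 - 108/5) = √(-5048/5) = 2*I*√6310/5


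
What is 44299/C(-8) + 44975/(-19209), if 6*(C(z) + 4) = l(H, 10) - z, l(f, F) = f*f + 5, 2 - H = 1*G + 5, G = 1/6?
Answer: -183804504181/672315 ≈ -2.7339e+5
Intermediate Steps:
G = ⅙ ≈ 0.16667
H = -19/6 (H = 2 - (1*(⅙) + 5) = 2 - (⅙ + 5) = 2 - 1*31/6 = 2 - 31/6 = -19/6 ≈ -3.1667)
l(f, F) = 5 + f² (l(f, F) = f² + 5 = 5 + f²)
C(z) = -323/216 - z/6 (C(z) = -4 + ((5 + (-19/6)²) - z)/6 = -4 + ((5 + 361/36) - z)/6 = -4 + (541/36 - z)/6 = -4 + (541/216 - z/6) = -323/216 - z/6)
44299/C(-8) + 44975/(-19209) = 44299/(-323/216 - ⅙*(-8)) + 44975/(-19209) = 44299/(-323/216 + 4/3) + 44975*(-1/19209) = 44299/(-35/216) - 44975/19209 = 44299*(-216/35) - 44975/19209 = -9568584/35 - 44975/19209 = -183804504181/672315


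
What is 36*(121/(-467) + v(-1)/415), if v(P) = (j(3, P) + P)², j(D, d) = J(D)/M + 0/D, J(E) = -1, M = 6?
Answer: -1784857/193805 ≈ -9.2095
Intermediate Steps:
j(D, d) = -⅙ (j(D, d) = -1/6 + 0/D = -1*⅙ + 0 = -⅙ + 0 = -⅙)
v(P) = (-⅙ + P)²
36*(121/(-467) + v(-1)/415) = 36*(121/(-467) + ((-1 + 6*(-1))²/36)/415) = 36*(121*(-1/467) + ((-1 - 6)²/36)*(1/415)) = 36*(-121/467 + ((1/36)*(-7)²)*(1/415)) = 36*(-121/467 + ((1/36)*49)*(1/415)) = 36*(-121/467 + (49/36)*(1/415)) = 36*(-121/467 + 49/14940) = 36*(-1784857/6976980) = -1784857/193805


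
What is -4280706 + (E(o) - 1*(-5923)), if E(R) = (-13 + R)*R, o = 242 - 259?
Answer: -4274273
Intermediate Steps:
o = -17
E(R) = R*(-13 + R)
-4280706 + (E(o) - 1*(-5923)) = -4280706 + (-17*(-13 - 17) - 1*(-5923)) = -4280706 + (-17*(-30) + 5923) = -4280706 + (510 + 5923) = -4280706 + 6433 = -4274273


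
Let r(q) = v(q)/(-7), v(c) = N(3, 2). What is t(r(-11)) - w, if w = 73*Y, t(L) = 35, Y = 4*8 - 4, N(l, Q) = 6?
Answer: -2009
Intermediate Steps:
v(c) = 6
r(q) = -6/7 (r(q) = 6/(-7) = 6*(-⅐) = -6/7)
Y = 28 (Y = 32 - 4 = 28)
w = 2044 (w = 73*28 = 2044)
t(r(-11)) - w = 35 - 1*2044 = 35 - 2044 = -2009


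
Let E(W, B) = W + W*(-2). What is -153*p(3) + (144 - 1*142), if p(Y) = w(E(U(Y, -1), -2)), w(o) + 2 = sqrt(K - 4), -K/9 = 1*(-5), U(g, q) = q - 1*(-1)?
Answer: 308 - 153*sqrt(41) ≈ -671.68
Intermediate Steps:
U(g, q) = 1 + q (U(g, q) = q + 1 = 1 + q)
K = 45 (K = -9*(-5) = 45)
E(W, B) = -W (E(W, B) = W - 2*W = -W)
w(o) = -2 + sqrt(41) (w(o) = -2 + sqrt(45 - 4) = -2 + sqrt(41))
p(Y) = -2 + sqrt(41)
-153*p(3) + (144 - 1*142) = -153*(-2 + sqrt(41)) + (144 - 1*142) = (306 - 153*sqrt(41)) + (144 - 142) = (306 - 153*sqrt(41)) + 2 = 308 - 153*sqrt(41)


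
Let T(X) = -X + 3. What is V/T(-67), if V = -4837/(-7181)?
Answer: 691/71810 ≈ 0.0096226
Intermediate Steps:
T(X) = 3 - X
V = 4837/7181 (V = -4837*(-1/7181) = 4837/7181 ≈ 0.67358)
V/T(-67) = 4837/(7181*(3 - 1*(-67))) = 4837/(7181*(3 + 67)) = (4837/7181)/70 = (4837/7181)*(1/70) = 691/71810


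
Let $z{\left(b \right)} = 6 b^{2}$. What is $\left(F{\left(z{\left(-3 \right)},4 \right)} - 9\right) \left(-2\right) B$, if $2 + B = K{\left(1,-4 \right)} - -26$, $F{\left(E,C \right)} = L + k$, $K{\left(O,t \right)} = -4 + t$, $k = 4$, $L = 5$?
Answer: $0$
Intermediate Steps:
$F{\left(E,C \right)} = 9$ ($F{\left(E,C \right)} = 5 + 4 = 9$)
$B = 16$ ($B = -2 - -18 = -2 + \left(-8 + 26\right) = -2 + 18 = 16$)
$\left(F{\left(z{\left(-3 \right)},4 \right)} - 9\right) \left(-2\right) B = \left(9 - 9\right) \left(-2\right) 16 = 0 \left(-2\right) 16 = 0 \cdot 16 = 0$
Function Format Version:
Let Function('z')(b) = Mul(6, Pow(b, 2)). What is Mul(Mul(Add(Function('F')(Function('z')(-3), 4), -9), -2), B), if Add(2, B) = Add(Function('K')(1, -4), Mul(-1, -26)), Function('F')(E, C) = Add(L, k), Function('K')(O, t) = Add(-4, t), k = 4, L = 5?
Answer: 0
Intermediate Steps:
Function('F')(E, C) = 9 (Function('F')(E, C) = Add(5, 4) = 9)
B = 16 (B = Add(-2, Add(Add(-4, -4), Mul(-1, -26))) = Add(-2, Add(-8, 26)) = Add(-2, 18) = 16)
Mul(Mul(Add(Function('F')(Function('z')(-3), 4), -9), -2), B) = Mul(Mul(Add(9, -9), -2), 16) = Mul(Mul(0, -2), 16) = Mul(0, 16) = 0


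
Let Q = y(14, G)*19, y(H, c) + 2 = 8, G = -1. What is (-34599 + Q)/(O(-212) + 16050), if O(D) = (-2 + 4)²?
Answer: -34485/16054 ≈ -2.1481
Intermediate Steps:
y(H, c) = 6 (y(H, c) = -2 + 8 = 6)
O(D) = 4 (O(D) = 2² = 4)
Q = 114 (Q = 6*19 = 114)
(-34599 + Q)/(O(-212) + 16050) = (-34599 + 114)/(4 + 16050) = -34485/16054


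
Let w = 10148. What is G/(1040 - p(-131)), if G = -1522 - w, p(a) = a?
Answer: -11670/1171 ≈ -9.9658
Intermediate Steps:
G = -11670 (G = -1522 - 1*10148 = -1522 - 10148 = -11670)
G/(1040 - p(-131)) = -11670/(1040 - 1*(-131)) = -11670/(1040 + 131) = -11670/1171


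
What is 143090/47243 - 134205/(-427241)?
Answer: 67474161505/20184146563 ≈ 3.3429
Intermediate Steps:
143090/47243 - 134205/(-427241) = 143090*(1/47243) - 134205*(-1/427241) = 143090/47243 + 134205/427241 = 67474161505/20184146563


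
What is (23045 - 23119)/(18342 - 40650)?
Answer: 37/11154 ≈ 0.0033172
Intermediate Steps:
(23045 - 23119)/(18342 - 40650) = -74/(-22308) = -74*(-1/22308) = 37/11154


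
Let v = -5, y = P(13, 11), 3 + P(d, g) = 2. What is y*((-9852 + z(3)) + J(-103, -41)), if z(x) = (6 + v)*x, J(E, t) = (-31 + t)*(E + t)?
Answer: -519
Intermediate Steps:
P(d, g) = -1 (P(d, g) = -3 + 2 = -1)
y = -1
z(x) = x (z(x) = (6 - 5)*x = 1*x = x)
y*((-9852 + z(3)) + J(-103, -41)) = -((-9852 + 3) + ((-41)² - 31*(-103) - 31*(-41) - 103*(-41))) = -(-9849 + (1681 + 3193 + 1271 + 4223)) = -(-9849 + 10368) = -1*519 = -519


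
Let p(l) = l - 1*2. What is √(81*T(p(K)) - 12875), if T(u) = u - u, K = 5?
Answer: 5*I*√515 ≈ 113.47*I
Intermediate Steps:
p(l) = -2 + l (p(l) = l - 2 = -2 + l)
T(u) = 0
√(81*T(p(K)) - 12875) = √(81*0 - 12875) = √(0 - 12875) = √(-12875) = 5*I*√515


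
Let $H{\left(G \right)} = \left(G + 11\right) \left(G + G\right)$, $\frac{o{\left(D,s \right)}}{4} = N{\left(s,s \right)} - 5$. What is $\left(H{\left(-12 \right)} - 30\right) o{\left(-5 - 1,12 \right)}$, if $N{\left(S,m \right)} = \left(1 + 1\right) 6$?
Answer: $-168$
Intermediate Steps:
$N{\left(S,m \right)} = 12$ ($N{\left(S,m \right)} = 2 \cdot 6 = 12$)
$o{\left(D,s \right)} = 28$ ($o{\left(D,s \right)} = 4 \left(12 - 5\right) = 4 \cdot 7 = 28$)
$H{\left(G \right)} = 2 G \left(11 + G\right)$ ($H{\left(G \right)} = \left(11 + G\right) 2 G = 2 G \left(11 + G\right)$)
$\left(H{\left(-12 \right)} - 30\right) o{\left(-5 - 1,12 \right)} = \left(2 \left(-12\right) \left(11 - 12\right) - 30\right) 28 = \left(2 \left(-12\right) \left(-1\right) - 30\right) 28 = \left(24 - 30\right) 28 = \left(-6\right) 28 = -168$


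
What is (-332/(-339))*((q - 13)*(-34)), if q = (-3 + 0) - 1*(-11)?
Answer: 56440/339 ≈ 166.49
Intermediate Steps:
q = 8 (q = -3 + 11 = 8)
(-332/(-339))*((q - 13)*(-34)) = (-332/(-339))*((8 - 13)*(-34)) = (-332*(-1/339))*(-5*(-34)) = (332/339)*170 = 56440/339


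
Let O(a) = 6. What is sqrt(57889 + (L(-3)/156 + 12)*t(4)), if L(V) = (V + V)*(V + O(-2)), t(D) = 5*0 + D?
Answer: 5*sqrt(391651)/13 ≈ 240.70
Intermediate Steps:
t(D) = D (t(D) = 0 + D = D)
L(V) = 2*V*(6 + V) (L(V) = (V + V)*(V + 6) = (2*V)*(6 + V) = 2*V*(6 + V))
sqrt(57889 + (L(-3)/156 + 12)*t(4)) = sqrt(57889 + ((2*(-3)*(6 - 3))/156 + 12)*4) = sqrt(57889 + ((2*(-3)*3)*(1/156) + 12)*4) = sqrt(57889 + (-18*1/156 + 12)*4) = sqrt(57889 + (-3/26 + 12)*4) = sqrt(57889 + (309/26)*4) = sqrt(57889 + 618/13) = sqrt(753175/13) = 5*sqrt(391651)/13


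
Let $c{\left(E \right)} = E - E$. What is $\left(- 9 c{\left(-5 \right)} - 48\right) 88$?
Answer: $-4224$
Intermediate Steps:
$c{\left(E \right)} = 0$
$\left(- 9 c{\left(-5 \right)} - 48\right) 88 = \left(\left(-9\right) 0 - 48\right) 88 = \left(0 - 48\right) 88 = \left(-48\right) 88 = -4224$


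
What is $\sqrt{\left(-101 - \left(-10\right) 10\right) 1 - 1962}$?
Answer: $i \sqrt{1963} \approx 44.306 i$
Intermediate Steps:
$\sqrt{\left(-101 - \left(-10\right) 10\right) 1 - 1962} = \sqrt{\left(-101 - -100\right) 1 - 1962} = \sqrt{\left(-101 + 100\right) 1 - 1962} = \sqrt{\left(-1\right) 1 - 1962} = \sqrt{-1 - 1962} = \sqrt{-1963} = i \sqrt{1963}$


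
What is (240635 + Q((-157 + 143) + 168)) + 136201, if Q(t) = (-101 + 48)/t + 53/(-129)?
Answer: 7486208977/19866 ≈ 3.7684e+5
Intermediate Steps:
Q(t) = -53/129 - 53/t (Q(t) = -53/t + 53*(-1/129) = -53/t - 53/129 = -53/129 - 53/t)
(240635 + Q((-157 + 143) + 168)) + 136201 = (240635 + (-53/129 - 53/((-157 + 143) + 168))) + 136201 = (240635 + (-53/129 - 53/(-14 + 168))) + 136201 = (240635 + (-53/129 - 53/154)) + 136201 = (240635 - 14999/19866) + 136201 = 4780439911/19866 + 136201 = 7486208977/19866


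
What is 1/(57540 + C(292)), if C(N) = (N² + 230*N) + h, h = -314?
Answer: 1/209650 ≈ 4.7699e-6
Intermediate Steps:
C(N) = -314 + N² + 230*N (C(N) = (N² + 230*N) - 314 = -314 + N² + 230*N)
1/(57540 + C(292)) = 1/(57540 + (-314 + 292² + 230*292)) = 1/(57540 + (-314 + 85264 + 67160)) = 1/(57540 + 152110) = 1/209650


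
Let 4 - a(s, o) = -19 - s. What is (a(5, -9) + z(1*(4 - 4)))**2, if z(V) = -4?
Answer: 576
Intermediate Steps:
a(s, o) = 23 + s (a(s, o) = 4 - (-19 - s) = 4 + (19 + s) = 23 + s)
(a(5, -9) + z(1*(4 - 4)))**2 = ((23 + 5) - 4)**2 = (28 - 4)**2 = 24**2 = 576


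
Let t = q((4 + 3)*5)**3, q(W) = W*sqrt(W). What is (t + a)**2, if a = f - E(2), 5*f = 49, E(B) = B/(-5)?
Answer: 1970390966799476/25 + 30612750*sqrt(35) ≈ 7.8816e+13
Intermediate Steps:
E(B) = -B/5 (E(B) = B*(-1/5) = -B/5)
f = 49/5 (f = (1/5)*49 = 49/5 ≈ 9.8000)
q(W) = W**(3/2)
t = 1500625*sqrt(35) (t = (((4 + 3)*5)**(3/2))**3 = ((7*5)**(3/2))**3 = (35**(3/2))**3 = (35*sqrt(35))**3 = 1500625*sqrt(35) ≈ 8.8778e+6)
a = 51/5 (a = 49/5 - (-1)*2/5 = 49/5 - 1*(-2/5) = 49/5 + 2/5 = 51/5 ≈ 10.200)
(t + a)**2 = (1500625*sqrt(35) + 51/5)**2 = (51/5 + 1500625*sqrt(35))**2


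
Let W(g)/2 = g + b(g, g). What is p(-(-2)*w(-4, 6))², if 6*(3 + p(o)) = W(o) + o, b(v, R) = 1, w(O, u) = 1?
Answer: 25/9 ≈ 2.7778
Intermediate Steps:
W(g) = 2 + 2*g (W(g) = 2*(g + 1) = 2*(1 + g) = 2 + 2*g)
p(o) = -8/3 + o/2 (p(o) = -3 + ((2 + 2*o) + o)/6 = -3 + (2 + 3*o)/6 = -3 + (⅓ + o/2) = -8/3 + o/2)
p(-(-2)*w(-4, 6))² = (-8/3 + (-(-2))/2)² = (-8/3 + (-1*(-2))/2)² = (-8/3 + (½)*2)² = (-8/3 + 1)² = (-5/3)² = 25/9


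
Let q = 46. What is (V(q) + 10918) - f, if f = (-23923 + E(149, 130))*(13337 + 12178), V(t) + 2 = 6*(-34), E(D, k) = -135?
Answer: 613850582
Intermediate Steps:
V(t) = -206 (V(t) = -2 + 6*(-34) = -2 - 204 = -206)
f = -613839870 (f = (-23923 - 135)*(13337 + 12178) = -24058*25515 = -613839870)
(V(q) + 10918) - f = (-206 + 10918) - 1*(-613839870) = 10712 + 613839870 = 613850582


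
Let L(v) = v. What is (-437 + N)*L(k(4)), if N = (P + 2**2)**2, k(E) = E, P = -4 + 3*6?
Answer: -452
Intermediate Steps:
P = 14 (P = -4 + 18 = 14)
N = 324 (N = (14 + 2**2)**2 = (14 + 4)**2 = 18**2 = 324)
(-437 + N)*L(k(4)) = (-437 + 324)*4 = -113*4 = -452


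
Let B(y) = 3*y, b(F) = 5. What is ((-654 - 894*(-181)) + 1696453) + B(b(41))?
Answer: 1857628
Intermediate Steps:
((-654 - 894*(-181)) + 1696453) + B(b(41)) = ((-654 - 894*(-181)) + 1696453) + 3*5 = ((-654 + 161814) + 1696453) + 15 = (161160 + 1696453) + 15 = 1857613 + 15 = 1857628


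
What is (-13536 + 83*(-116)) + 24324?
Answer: 1160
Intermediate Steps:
(-13536 + 83*(-116)) + 24324 = (-13536 - 9628) + 24324 = -23164 + 24324 = 1160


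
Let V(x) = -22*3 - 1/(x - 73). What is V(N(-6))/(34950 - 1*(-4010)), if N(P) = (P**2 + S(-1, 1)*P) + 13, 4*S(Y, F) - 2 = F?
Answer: -47/27759 ≈ -0.0016931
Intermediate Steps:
S(Y, F) = 1/2 + F/4
N(P) = 13 + P**2 + 3*P/4 (N(P) = (P**2 + (1/2 + (1/4)*1)*P) + 13 = (P**2 + (1/2 + 1/4)*P) + 13 = (P**2 + 3*P/4) + 13 = 13 + P**2 + 3*P/4)
V(x) = -66 - 1/(-73 + x)
V(N(-6))/(34950 - 1*(-4010)) = ((4817 - 66*(13 + (-6)**2 + (3/4)*(-6)))/(-73 + (13 + (-6)**2 + (3/4)*(-6))))/(34950 - 1*(-4010)) = ((4817 - 66*(13 + 36 - 9/2))/(-73 + (13 + 36 - 9/2)))/(34950 + 4010) = ((4817 - 66*89/2)/(-73 + 89/2))/38960 = ((4817 - 2937)/(-57/2))*(1/38960) = -2/57*1880*(1/38960) = -3760/57*1/38960 = -47/27759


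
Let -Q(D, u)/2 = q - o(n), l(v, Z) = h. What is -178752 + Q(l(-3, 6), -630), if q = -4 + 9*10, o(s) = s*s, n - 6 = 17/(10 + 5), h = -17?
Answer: -40235002/225 ≈ -1.7882e+5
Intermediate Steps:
l(v, Z) = -17
n = 107/15 (n = 6 + 17/(10 + 5) = 6 + 17/15 = 107/15 ≈ 7.1333)
o(s) = s²
q = 86 (q = -4 + 90 = 86)
Q(D, u) = -15802/225 (Q(D, u) = -2*(86 - (107/15)²) = -2*(86 - 1*11449/225) = -2*(86 - 11449/225) = -2*7901/225 = -15802/225)
-178752 + Q(l(-3, 6), -630) = -178752 - 15802/225 = -40235002/225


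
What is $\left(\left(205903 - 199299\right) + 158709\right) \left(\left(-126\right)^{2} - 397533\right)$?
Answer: $-63092863641$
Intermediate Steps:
$\left(\left(205903 - 199299\right) + 158709\right) \left(\left(-126\right)^{2} - 397533\right) = \left(6604 + 158709\right) \left(15876 - 397533\right) = 165313 \left(-381657\right) = -63092863641$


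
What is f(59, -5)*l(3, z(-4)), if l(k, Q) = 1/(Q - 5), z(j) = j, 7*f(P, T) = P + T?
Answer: -6/7 ≈ -0.85714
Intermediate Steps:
f(P, T) = P/7 + T/7 (f(P, T) = (P + T)/7 = P/7 + T/7)
l(k, Q) = 1/(-5 + Q)
f(59, -5)*l(3, z(-4)) = ((⅐)*59 + (⅐)*(-5))/(-5 - 4) = (59/7 - 5/7)/(-9) = (54/7)*(-⅑) = -6/7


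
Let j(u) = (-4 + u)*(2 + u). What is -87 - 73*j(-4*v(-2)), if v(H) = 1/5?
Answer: 8337/25 ≈ 333.48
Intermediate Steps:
v(H) = ⅕
-87 - 73*j(-4*v(-2)) = -87 - 73*(-8 + (-4*⅕)² - (-8)/5) = -87 - 73*(-8 + (-⅘)² - 2*(-⅘)) = -87 - 73*(-8 + 16/25 + 8/5) = -87 - 73*(-144/25) = -87 + 10512/25 = 8337/25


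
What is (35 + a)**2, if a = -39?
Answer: 16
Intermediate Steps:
(35 + a)**2 = (35 - 39)**2 = (-4)**2 = 16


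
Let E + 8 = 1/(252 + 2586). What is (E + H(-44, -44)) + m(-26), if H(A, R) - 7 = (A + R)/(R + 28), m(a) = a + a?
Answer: -67402/1419 ≈ -47.500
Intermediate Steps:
m(a) = 2*a
E = -22703/2838 (E = -8 + 1/(252 + 2586) = -8 + 1/2838 = -22703/2838 ≈ -7.9996)
H(A, R) = 7 + (A + R)/(28 + R) (H(A, R) = 7 + (A + R)/(R + 28) = 7 + (A + R)/(28 + R))
(E + H(-44, -44)) + m(-26) = (-22703/2838 + (196 - 44 + 8*(-44))/(28 - 44)) + 2*(-26) = (-22703/2838 + (196 - 44 - 352)/(-16)) - 52 = (-22703/2838 - 1/16*(-200)) - 52 = (-22703/2838 + 25/2) - 52 = 6386/1419 - 52 = -67402/1419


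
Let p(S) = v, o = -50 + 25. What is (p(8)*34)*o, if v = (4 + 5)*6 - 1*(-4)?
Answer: -49300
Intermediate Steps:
v = 58 (v = 9*6 + 4 = 54 + 4 = 58)
o = -25
p(S) = 58
(p(8)*34)*o = (58*34)*(-25) = 1972*(-25) = -49300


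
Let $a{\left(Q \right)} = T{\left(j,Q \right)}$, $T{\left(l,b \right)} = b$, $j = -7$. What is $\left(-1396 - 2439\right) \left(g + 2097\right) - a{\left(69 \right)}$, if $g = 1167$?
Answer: $-12517509$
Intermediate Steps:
$a{\left(Q \right)} = Q$
$\left(-1396 - 2439\right) \left(g + 2097\right) - a{\left(69 \right)} = \left(-1396 - 2439\right) \left(1167 + 2097\right) - 69 = \left(-3835\right) 3264 - 69 = -12517440 - 69 = -12517509$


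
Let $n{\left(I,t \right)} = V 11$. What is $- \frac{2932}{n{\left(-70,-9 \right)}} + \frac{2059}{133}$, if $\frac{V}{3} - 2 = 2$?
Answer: $- \frac{29542}{4389} \approx -6.7309$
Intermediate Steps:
$V = 12$ ($V = 6 + 3 \cdot 2 = 6 + 6 = 12$)
$n{\left(I,t \right)} = 132$ ($n{\left(I,t \right)} = 12 \cdot 11 = 132$)
$- \frac{2932}{n{\left(-70,-9 \right)}} + \frac{2059}{133} = - \frac{2932}{132} + \frac{2059}{133} = \left(-2932\right) \frac{1}{132} + 2059 \cdot \frac{1}{133} = - \frac{733}{33} + \frac{2059}{133} = - \frac{29542}{4389}$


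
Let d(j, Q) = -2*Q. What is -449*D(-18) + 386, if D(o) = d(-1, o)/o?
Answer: 1284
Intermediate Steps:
D(o) = -2 (D(o) = (-2*o)/o = -2)
-449*D(-18) + 386 = -449*(-2) + 386 = 898 + 386 = 1284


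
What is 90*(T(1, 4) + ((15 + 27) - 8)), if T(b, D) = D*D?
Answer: 4500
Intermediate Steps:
T(b, D) = D**2
90*(T(1, 4) + ((15 + 27) - 8)) = 90*(4**2 + ((15 + 27) - 8)) = 90*(16 + (42 - 8)) = 90*(16 + 34) = 90*50 = 4500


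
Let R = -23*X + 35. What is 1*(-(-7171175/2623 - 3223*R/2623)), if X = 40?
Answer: 4318820/2623 ≈ 1646.5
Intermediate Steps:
R = -885 (R = -23*40 + 35 = -920 + 35 = -885)
1*(-(-7171175/2623 - 3223*R/2623)) = 1*(-12892/((-10492/(-885 + 2225)))) = 1*(-12892/((-10492/1340))) = 1*(-12892/((-10492*1/1340))) = 1*(-12892/(-2623/335)) = 1*(-12892*(-335/2623)) = 1*(4318820/2623) = 4318820/2623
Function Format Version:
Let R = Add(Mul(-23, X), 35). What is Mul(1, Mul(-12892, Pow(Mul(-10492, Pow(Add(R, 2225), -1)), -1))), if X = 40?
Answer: Rational(4318820, 2623) ≈ 1646.5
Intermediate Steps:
R = -885 (R = Add(Mul(-23, 40), 35) = Add(-920, 35) = -885)
Mul(1, Mul(-12892, Pow(Mul(-10492, Pow(Add(R, 2225), -1)), -1))) = Mul(1, Mul(-12892, Pow(Mul(-10492, Pow(Add(-885, 2225), -1)), -1))) = Mul(1, Mul(-12892, Pow(Mul(-10492, Pow(1340, -1)), -1))) = Mul(1, Mul(-12892, Pow(Mul(-10492, Rational(1, 1340)), -1))) = Mul(1, Mul(-12892, Pow(Rational(-2623, 335), -1))) = Mul(1, Mul(-12892, Rational(-335, 2623))) = Mul(1, Rational(4318820, 2623)) = Rational(4318820, 2623)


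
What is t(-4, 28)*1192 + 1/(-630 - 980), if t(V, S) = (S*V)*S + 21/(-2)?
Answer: -6038511081/1610 ≈ -3.7506e+6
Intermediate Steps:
t(V, S) = -21/2 + V*S² (t(V, S) = V*S² + 21*(-½) = V*S² - 21/2 = -21/2 + V*S²)
t(-4, 28)*1192 + 1/(-630 - 980) = (-21/2 - 4*28²)*1192 + 1/(-630 - 980) = (-21/2 - 4*784)*1192 + 1/(-1610) = (-21/2 - 3136)*1192 - 1/1610 = -6293/2*1192 - 1/1610 = -3750628 - 1/1610 = -6038511081/1610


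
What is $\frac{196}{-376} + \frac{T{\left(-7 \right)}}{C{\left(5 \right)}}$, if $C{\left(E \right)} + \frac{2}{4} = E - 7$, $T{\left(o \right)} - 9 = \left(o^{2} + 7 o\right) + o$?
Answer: $- \frac{621}{470} \approx -1.3213$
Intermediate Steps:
$T{\left(o \right)} = 9 + o^{2} + 8 o$ ($T{\left(o \right)} = 9 + \left(\left(o^{2} + 7 o\right) + o\right) = 9 + \left(o^{2} + 8 o\right) = 9 + o^{2} + 8 o$)
$C{\left(E \right)} = - \frac{15}{2} + E$ ($C{\left(E \right)} = - \frac{1}{2} + \left(E - 7\right) = - \frac{1}{2} + \left(-7 + E\right) = - \frac{15}{2} + E$)
$\frac{196}{-376} + \frac{T{\left(-7 \right)}}{C{\left(5 \right)}} = \frac{196}{-376} + \frac{9 + \left(-7\right)^{2} + 8 \left(-7\right)}{- \frac{15}{2} + 5} = 196 \left(- \frac{1}{376}\right) + \frac{9 + 49 - 56}{- \frac{5}{2}} = - \frac{49}{94} + 2 \left(- \frac{2}{5}\right) = - \frac{49}{94} - \frac{4}{5} = - \frac{621}{470}$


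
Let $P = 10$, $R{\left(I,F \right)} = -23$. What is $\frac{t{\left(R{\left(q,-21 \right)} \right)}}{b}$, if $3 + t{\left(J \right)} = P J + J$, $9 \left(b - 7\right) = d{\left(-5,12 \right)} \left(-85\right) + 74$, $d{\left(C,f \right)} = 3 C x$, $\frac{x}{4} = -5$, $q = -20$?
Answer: $\frac{2304}{25363} \approx 0.090841$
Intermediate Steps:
$x = -20$ ($x = 4 \left(-5\right) = -20$)
$d{\left(C,f \right)} = - 60 C$ ($d{\left(C,f \right)} = 3 C \left(-20\right) = - 60 C$)
$b = - \frac{25363}{9}$ ($b = 7 + \frac{\left(-60\right) \left(-5\right) \left(-85\right) + 74}{9} = 7 + \frac{300 \left(-85\right) + 74}{9} = 7 + \frac{-25500 + 74}{9} = 7 + \frac{1}{9} \left(-25426\right) = 7 - \frac{25426}{9} = - \frac{25363}{9} \approx -2818.1$)
$t{\left(J \right)} = -3 + 11 J$ ($t{\left(J \right)} = -3 + \left(10 J + J\right) = -3 + 11 J$)
$\frac{t{\left(R{\left(q,-21 \right)} \right)}}{b} = \frac{-3 + 11 \left(-23\right)}{- \frac{25363}{9}} = \left(-3 - 253\right) \left(- \frac{9}{25363}\right) = \left(-256\right) \left(- \frac{9}{25363}\right) = \frac{2304}{25363}$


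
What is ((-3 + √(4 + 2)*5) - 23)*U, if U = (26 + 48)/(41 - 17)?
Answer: -481/6 + 185*√6/12 ≈ -42.404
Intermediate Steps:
U = 37/12 (U = 74/24 = 74*(1/24) = 37/12 ≈ 3.0833)
((-3 + √(4 + 2)*5) - 23)*U = ((-3 + √(4 + 2)*5) - 23)*(37/12) = ((-3 + √6*5) - 23)*(37/12) = ((-3 + 5*√6) - 23)*(37/12) = (-26 + 5*√6)*(37/12) = -481/6 + 185*√6/12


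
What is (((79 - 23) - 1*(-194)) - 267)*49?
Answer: -833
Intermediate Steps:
(((79 - 23) - 1*(-194)) - 267)*49 = ((56 + 194) - 267)*49 = (250 - 267)*49 = -17*49 = -833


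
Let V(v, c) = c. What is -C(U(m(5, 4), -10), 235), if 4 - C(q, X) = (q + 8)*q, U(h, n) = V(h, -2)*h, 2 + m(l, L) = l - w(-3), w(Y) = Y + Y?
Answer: 176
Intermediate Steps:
w(Y) = 2*Y
m(l, L) = 4 + l (m(l, L) = -2 + (l - 2*(-3)) = -2 + (l - 1*(-6)) = -2 + (l + 6) = -2 + (6 + l) = 4 + l)
U(h, n) = -2*h
C(q, X) = 4 - q*(8 + q) (C(q, X) = 4 - (q + 8)*q = 4 - (8 + q)*q = 4 - q*(8 + q))
-C(U(m(5, 4), -10), 235) = -(4 - (-2*(4 + 5))² - (-16)*(4 + 5)) = -(4 - (-2*9)² - (-16)*9) = -(4 - 1*(-18)² - 8*(-18)) = -(4 - 1*324 + 144) = -(4 - 324 + 144) = -1*(-176) = 176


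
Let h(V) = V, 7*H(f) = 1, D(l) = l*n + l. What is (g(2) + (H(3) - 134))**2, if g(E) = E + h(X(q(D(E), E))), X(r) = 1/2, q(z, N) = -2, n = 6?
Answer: 3381921/196 ≈ 17255.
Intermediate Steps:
D(l) = 7*l (D(l) = l*6 + l = 6*l + l = 7*l)
H(f) = 1/7 (H(f) = (1/7)*1 = 1/7)
X(r) = 1/2 (X(r) = 1*(1/2) = 1/2)
g(E) = 1/2 + E (g(E) = E + 1/2 = 1/2 + E)
(g(2) + (H(3) - 134))**2 = ((1/2 + 2) + (1/7 - 134))**2 = (5/2 - 937/7)**2 = (-1839/14)**2 = 3381921/196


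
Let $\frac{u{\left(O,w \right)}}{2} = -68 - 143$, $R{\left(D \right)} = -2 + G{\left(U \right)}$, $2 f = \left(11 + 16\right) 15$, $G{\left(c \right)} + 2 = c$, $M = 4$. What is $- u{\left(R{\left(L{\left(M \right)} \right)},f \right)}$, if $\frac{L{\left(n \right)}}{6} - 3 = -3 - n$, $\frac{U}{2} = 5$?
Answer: $422$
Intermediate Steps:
$U = 10$ ($U = 2 \cdot 5 = 10$)
$L{\left(n \right)} = - 6 n$ ($L{\left(n \right)} = 18 + 6 \left(-3 - n\right) = 18 - \left(18 + 6 n\right) = - 6 n$)
$G{\left(c \right)} = -2 + c$
$f = \frac{405}{2}$ ($f = \frac{\left(11 + 16\right) 15}{2} = \frac{27 \cdot 15}{2} = \frac{1}{2} \cdot 405 = \frac{405}{2} \approx 202.5$)
$R{\left(D \right)} = 6$ ($R{\left(D \right)} = -2 + \left(-2 + 10\right) = -2 + 8 = 6$)
$u{\left(O,w \right)} = -422$ ($u{\left(O,w \right)} = 2 \left(-68 - 143\right) = 2 \left(-211\right) = -422$)
$- u{\left(R{\left(L{\left(M \right)} \right)},f \right)} = \left(-1\right) \left(-422\right) = 422$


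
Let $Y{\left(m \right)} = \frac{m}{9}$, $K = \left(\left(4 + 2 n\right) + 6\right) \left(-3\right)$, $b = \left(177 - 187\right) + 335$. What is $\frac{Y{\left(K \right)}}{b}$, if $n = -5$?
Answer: $0$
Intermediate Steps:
$b = 325$ ($b = -10 + 335 = 325$)
$K = 0$ ($K = \left(\left(4 + 2 \left(-5\right)\right) + 6\right) \left(-3\right) = \left(\left(4 - 10\right) + 6\right) \left(-3\right) = \left(-6 + 6\right) \left(-3\right) = 0 \left(-3\right) = 0$)
$Y{\left(m \right)} = \frac{m}{9}$ ($Y{\left(m \right)} = m \frac{1}{9} = \frac{m}{9}$)
$\frac{Y{\left(K \right)}}{b} = \frac{\frac{1}{9} \cdot 0}{325} = 0 \cdot \frac{1}{325} = 0$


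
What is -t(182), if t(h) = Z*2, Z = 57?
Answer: -114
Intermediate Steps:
t(h) = 114 (t(h) = 57*2 = 114)
-t(182) = -1*114 = -114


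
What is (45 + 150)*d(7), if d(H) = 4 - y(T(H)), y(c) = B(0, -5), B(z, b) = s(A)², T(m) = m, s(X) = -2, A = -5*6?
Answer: 0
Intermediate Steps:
A = -30
B(z, b) = 4 (B(z, b) = (-2)² = 4)
y(c) = 4
d(H) = 0 (d(H) = 4 - 1*4 = 4 - 4 = 0)
(45 + 150)*d(7) = (45 + 150)*0 = 195*0 = 0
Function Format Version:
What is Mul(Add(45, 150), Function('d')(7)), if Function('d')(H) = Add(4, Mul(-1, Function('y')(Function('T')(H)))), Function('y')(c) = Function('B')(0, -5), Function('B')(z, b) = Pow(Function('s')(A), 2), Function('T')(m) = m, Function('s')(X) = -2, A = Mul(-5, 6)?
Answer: 0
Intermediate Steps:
A = -30
Function('B')(z, b) = 4 (Function('B')(z, b) = Pow(-2, 2) = 4)
Function('y')(c) = 4
Function('d')(H) = 0 (Function('d')(H) = Add(4, Mul(-1, 4)) = Add(4, -4) = 0)
Mul(Add(45, 150), Function('d')(7)) = Mul(Add(45, 150), 0) = Mul(195, 0) = 0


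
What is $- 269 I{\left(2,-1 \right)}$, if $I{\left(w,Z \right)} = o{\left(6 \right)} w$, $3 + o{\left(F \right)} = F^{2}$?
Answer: $-17754$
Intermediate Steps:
$o{\left(F \right)} = -3 + F^{2}$
$I{\left(w,Z \right)} = 33 w$ ($I{\left(w,Z \right)} = \left(-3 + 6^{2}\right) w = \left(-3 + 36\right) w = 33 w$)
$- 269 I{\left(2,-1 \right)} = - 269 \cdot 33 \cdot 2 = \left(-269\right) 66 = -17754$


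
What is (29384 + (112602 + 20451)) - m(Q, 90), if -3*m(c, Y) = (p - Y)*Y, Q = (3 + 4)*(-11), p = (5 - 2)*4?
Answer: 160097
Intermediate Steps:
p = 12 (p = 3*4 = 12)
Q = -77 (Q = 7*(-11) = -77)
m(c, Y) = -Y*(12 - Y)/3 (m(c, Y) = -(12 - Y)*Y/3 = -Y*(12 - Y)/3)
(29384 + (112602 + 20451)) - m(Q, 90) = (29384 + (112602 + 20451)) - 90*(-12 + 90)/3 = (29384 + 133053) - 90*78/3 = 162437 - 1*2340 = 162437 - 2340 = 160097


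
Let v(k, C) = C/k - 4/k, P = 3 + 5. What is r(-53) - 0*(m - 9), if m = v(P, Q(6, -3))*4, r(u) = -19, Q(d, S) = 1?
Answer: -19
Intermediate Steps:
P = 8
v(k, C) = -4/k + C/k
m = -3/2 (m = ((-4 + 1)/8)*4 = ((⅛)*(-3))*4 = -3/8*4 = -3/2 ≈ -1.5000)
r(-53) - 0*(m - 9) = -19 - 0*(-3/2 - 9) = -19 - 0*(-21)/2 = -19 - 1*0 = -19 + 0 = -19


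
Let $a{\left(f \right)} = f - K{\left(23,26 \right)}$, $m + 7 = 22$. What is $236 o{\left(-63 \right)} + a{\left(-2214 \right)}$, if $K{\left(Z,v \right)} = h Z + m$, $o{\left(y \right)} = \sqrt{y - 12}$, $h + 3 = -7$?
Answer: $-1999 + 1180 i \sqrt{3} \approx -1999.0 + 2043.8 i$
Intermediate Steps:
$m = 15$ ($m = -7 + 22 = 15$)
$h = -10$ ($h = -3 - 7 = -10$)
$o{\left(y \right)} = \sqrt{-12 + y}$
$K{\left(Z,v \right)} = 15 - 10 Z$ ($K{\left(Z,v \right)} = - 10 Z + 15 = 15 - 10 Z$)
$a{\left(f \right)} = 215 + f$ ($a{\left(f \right)} = f - \left(15 - 230\right) = f - -215 = f + 215 = 215 + f$)
$236 o{\left(-63 \right)} + a{\left(-2214 \right)} = 236 \sqrt{-12 - 63} + \left(215 - 2214\right) = 236 \sqrt{-75} - 1999 = 236 \cdot 5 i \sqrt{3} - 1999 = 1180 i \sqrt{3} - 1999 = -1999 + 1180 i \sqrt{3}$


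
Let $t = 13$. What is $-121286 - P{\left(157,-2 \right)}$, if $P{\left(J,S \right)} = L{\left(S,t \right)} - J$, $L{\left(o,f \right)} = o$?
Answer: $-121127$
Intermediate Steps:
$P{\left(J,S \right)} = S - J$
$-121286 - P{\left(157,-2 \right)} = -121286 - \left(-2 - 157\right) = -121286 - -159 = -121286 + 159 = -121127$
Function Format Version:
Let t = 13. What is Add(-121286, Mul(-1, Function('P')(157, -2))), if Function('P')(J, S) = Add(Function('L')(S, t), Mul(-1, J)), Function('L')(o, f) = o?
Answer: -121127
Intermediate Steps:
Function('P')(J, S) = Add(S, Mul(-1, J))
Add(-121286, Mul(-1, Function('P')(157, -2))) = Add(-121286, Mul(-1, Add(-2, Mul(-1, 157)))) = Add(-121286, Mul(-1, Add(-2, -157))) = Add(-121286, Mul(-1, -159)) = Add(-121286, 159) = -121127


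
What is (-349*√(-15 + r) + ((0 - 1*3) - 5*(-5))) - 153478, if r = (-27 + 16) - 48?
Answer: -153456 - 349*I*√74 ≈ -1.5346e+5 - 3002.2*I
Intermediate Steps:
r = -59 (r = -11 - 48 = -59)
(-349*√(-15 + r) + ((0 - 1*3) - 5*(-5))) - 153478 = (-349*√(-15 - 59) + ((0 - 1*3) - 5*(-5))) - 153478 = (-349*I*√74 + ((0 - 3) + 25)) - 153478 = (-349*I*√74 + (-3 + 25)) - 153478 = (-349*I*√74 + 22) - 153478 = (22 - 349*I*√74) - 153478 = -153456 - 349*I*√74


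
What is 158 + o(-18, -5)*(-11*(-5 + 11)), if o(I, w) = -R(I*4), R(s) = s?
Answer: -4594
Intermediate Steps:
o(I, w) = -4*I (o(I, w) = -I*4 = -4*I)
158 + o(-18, -5)*(-11*(-5 + 11)) = 158 + (-4*(-18))*(-11*(-5 + 11)) = 158 + 72*(-11*6) = 158 + 72*(-66) = 158 - 4752 = -4594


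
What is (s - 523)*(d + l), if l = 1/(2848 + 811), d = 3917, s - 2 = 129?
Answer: -5618263168/3659 ≈ -1.5355e+6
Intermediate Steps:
s = 131 (s = 2 + 129 = 131)
l = 1/3659 ≈ 0.00027330
(s - 523)*(d + l) = (131 - 523)*(3917 + 1/3659) = -392*14332304/3659 = -5618263168/3659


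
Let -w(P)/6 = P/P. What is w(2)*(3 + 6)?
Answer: -54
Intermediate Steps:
w(P) = -6 (w(P) = -6*P/P = -6*1 = -6)
w(2)*(3 + 6) = -6*(3 + 6) = -6*9 = -54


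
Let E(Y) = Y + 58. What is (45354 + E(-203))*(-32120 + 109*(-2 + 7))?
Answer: -1427474175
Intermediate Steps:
E(Y) = 58 + Y
(45354 + E(-203))*(-32120 + 109*(-2 + 7)) = (45354 + (58 - 203))*(-32120 + 109*(-2 + 7)) = (45354 - 145)*(-32120 + 109*5) = 45209*(-32120 + 545) = 45209*(-31575) = -1427474175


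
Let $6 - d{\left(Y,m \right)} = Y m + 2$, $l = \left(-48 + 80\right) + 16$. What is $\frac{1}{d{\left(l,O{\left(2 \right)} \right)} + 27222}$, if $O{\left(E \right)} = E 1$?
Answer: $\frac{1}{27130} \approx 3.686 \cdot 10^{-5}$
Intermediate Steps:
$O{\left(E \right)} = E$
$l = 48$ ($l = 32 + 16 = 48$)
$d{\left(Y,m \right)} = 4 - Y m$ ($d{\left(Y,m \right)} = 6 - \left(Y m + 2\right) = 6 - \left(2 + Y m\right) = 4 - Y m$)
$\frac{1}{d{\left(l,O{\left(2 \right)} \right)} + 27222} = \frac{1}{\left(4 - 48 \cdot 2\right) + 27222} = \frac{1}{\left(4 - 96\right) + 27222} = \frac{1}{-92 + 27222} = \frac{1}{27130}$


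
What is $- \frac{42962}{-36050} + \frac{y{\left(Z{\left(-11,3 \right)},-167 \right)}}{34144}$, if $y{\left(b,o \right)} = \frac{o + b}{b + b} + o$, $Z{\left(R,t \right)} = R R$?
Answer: $\frac{44191236597}{37234458800} \approx 1.1868$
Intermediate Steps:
$Z{\left(R,t \right)} = R^{2}$
$y{\left(b,o \right)} = o + \frac{b + o}{2 b}$ ($y{\left(b,o \right)} = \frac{b + o}{2 b} + o = o + \frac{b + o}{2 b}$)
$- \frac{42962}{-36050} + \frac{y{\left(Z{\left(-11,3 \right)},-167 \right)}}{34144} = - \frac{42962}{-36050} + \frac{\frac{1}{2} - 167 + \frac{1}{2} \left(-167\right) \frac{1}{\left(-11\right)^{2}}}{34144} = \left(-42962\right) \left(- \frac{1}{36050}\right) + \left(\frac{1}{2} - 167 + \frac{1}{2} \left(-167\right) \frac{1}{121}\right) \frac{1}{34144} = \frac{21481}{18025} + \left(\frac{1}{2} - 167 + \frac{1}{2} \left(-167\right) \frac{1}{121}\right) \frac{1}{34144} = \frac{21481}{18025} + \left(\frac{1}{2} - 167 - \frac{167}{242}\right) \frac{1}{34144} = \frac{21481}{18025} - \frac{10115}{2065712} = \frac{44191236597}{37234458800}$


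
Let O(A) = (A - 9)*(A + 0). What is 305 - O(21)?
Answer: 53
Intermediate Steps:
O(A) = A*(-9 + A) (O(A) = (-9 + A)*A = A*(-9 + A))
305 - O(21) = 305 - 21*(-9 + 21) = 305 - 21*12 = 305 - 1*252 = 305 - 252 = 53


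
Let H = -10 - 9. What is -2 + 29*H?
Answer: -553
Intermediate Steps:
H = -19
-2 + 29*H = -2 + 29*(-19) = -2 - 551 = -553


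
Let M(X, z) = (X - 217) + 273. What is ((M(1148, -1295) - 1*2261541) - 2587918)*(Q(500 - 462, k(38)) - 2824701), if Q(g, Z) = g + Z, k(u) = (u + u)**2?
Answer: 13666682992185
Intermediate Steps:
k(u) = 4*u**2 (k(u) = (2*u)**2 = 4*u**2)
M(X, z) = 56 + X (M(X, z) = (-217 + X) + 273 = 56 + X)
Q(g, Z) = Z + g
((M(1148, -1295) - 1*2261541) - 2587918)*(Q(500 - 462, k(38)) - 2824701) = (((56 + 1148) - 1*2261541) - 2587918)*((4*38**2 + (500 - 462)) - 2824701) = ((1204 - 2261541) - 2587918)*((4*1444 + 38) - 2824701) = (-2260337 - 2587918)*((5776 + 38) - 2824701) = -4848255*(5814 - 2824701) = -4848255*(-2818887) = 13666682992185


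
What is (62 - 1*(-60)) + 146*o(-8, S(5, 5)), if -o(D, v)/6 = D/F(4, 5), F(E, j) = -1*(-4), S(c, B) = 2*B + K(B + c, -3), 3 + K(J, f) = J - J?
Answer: 1874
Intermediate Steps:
K(J, f) = -3 (K(J, f) = -3 + (J - J) = -3 + 0 = -3)
S(c, B) = -3 + 2*B (S(c, B) = 2*B - 3 = -3 + 2*B)
F(E, j) = 4
o(D, v) = -3*D/2 (o(D, v) = -6*D/4 = -3*D/2)
(62 - 1*(-60)) + 146*o(-8, S(5, 5)) = (62 - 1*(-60)) + 146*(-3/2*(-8)) = (62 + 60) + 146*12 = 122 + 1752 = 1874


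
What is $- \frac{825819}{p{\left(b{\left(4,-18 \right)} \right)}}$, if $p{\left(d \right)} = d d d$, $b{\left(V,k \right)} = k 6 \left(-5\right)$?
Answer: $- \frac{275273}{52488000} \approx -0.0052445$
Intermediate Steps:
$b{\left(V,k \right)} = - 30 k$ ($b{\left(V,k \right)} = 6 k \left(-5\right) = - 30 k$)
$p{\left(d \right)} = d^{3}$ ($p{\left(d \right)} = d^{2} d = d^{3}$)
$- \frac{825819}{p{\left(b{\left(4,-18 \right)} \right)}} = - \frac{825819}{\left(\left(-30\right) \left(-18\right)\right)^{3}} = - \frac{825819}{540^{3}} = - \frac{825819}{157464000} = \left(-825819\right) \frac{1}{157464000} = - \frac{275273}{52488000}$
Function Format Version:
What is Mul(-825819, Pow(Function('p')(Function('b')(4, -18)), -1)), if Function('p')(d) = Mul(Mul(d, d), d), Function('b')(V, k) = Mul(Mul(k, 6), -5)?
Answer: Rational(-275273, 52488000) ≈ -0.0052445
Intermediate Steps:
Function('b')(V, k) = Mul(-30, k) (Function('b')(V, k) = Mul(Mul(6, k), -5) = Mul(-30, k))
Function('p')(d) = Pow(d, 3) (Function('p')(d) = Mul(Pow(d, 2), d) = Pow(d, 3))
Mul(-825819, Pow(Function('p')(Function('b')(4, -18)), -1)) = Mul(-825819, Pow(Pow(Mul(-30, -18), 3), -1)) = Mul(-825819, Pow(Pow(540, 3), -1)) = Mul(-825819, Pow(157464000, -1)) = Mul(-825819, Rational(1, 157464000)) = Rational(-275273, 52488000)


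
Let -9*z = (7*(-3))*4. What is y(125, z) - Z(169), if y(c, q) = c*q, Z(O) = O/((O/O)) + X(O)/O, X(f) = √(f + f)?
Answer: 2993/3 - √2/13 ≈ 997.56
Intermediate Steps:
X(f) = √2*√f (X(f) = √(2*f) = √2*√f)
Z(O) = O + √2/√O (Z(O) = O/((O/O)) + (√2*√O)/O = O/1 + √2/√O = O*1 + √2/√O = O + √2/√O)
z = 28/3 (z = -7*(-3)*4/9 = -(-7)*4/3 = -⅑*(-84) = 28/3 ≈ 9.3333)
y(125, z) - Z(169) = 125*(28/3) - (169 + √2/√169) = 3500/3 - (169 + √2*(1/13)) = 3500/3 - (169 + √2/13) = 3500/3 + (-169 - √2/13) = 2993/3 - √2/13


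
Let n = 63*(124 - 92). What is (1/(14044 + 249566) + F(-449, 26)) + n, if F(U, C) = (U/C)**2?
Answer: 206197983023/89100180 ≈ 2314.2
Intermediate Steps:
F(U, C) = U**2/C**2
n = 2016 (n = 63*32 = 2016)
(1/(14044 + 249566) + F(-449, 26)) + n = (1/(14044 + 249566) + (-449)**2/26**2) + 2016 = (1/263610 + (1/676)*201601) + 2016 = (1/263610 + 201601/676) + 2016 = 26572020143/89100180 + 2016 = 206197983023/89100180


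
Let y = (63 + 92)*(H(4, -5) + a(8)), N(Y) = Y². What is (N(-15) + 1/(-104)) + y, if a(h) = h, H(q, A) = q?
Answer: 216839/104 ≈ 2085.0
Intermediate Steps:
y = 1860 (y = (63 + 92)*(4 + 8) = 155*12 = 1860)
(N(-15) + 1/(-104)) + y = ((-15)² + 1/(-104)) + 1860 = (225 - 1/104) + 1860 = 23399/104 + 1860 = 216839/104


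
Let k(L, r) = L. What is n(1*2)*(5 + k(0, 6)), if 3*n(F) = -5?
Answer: -25/3 ≈ -8.3333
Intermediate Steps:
n(F) = -5/3 (n(F) = (1/3)*(-5) = -5/3)
n(1*2)*(5 + k(0, 6)) = -5*(5 + 0)/3 = -5/3*5 = -25/3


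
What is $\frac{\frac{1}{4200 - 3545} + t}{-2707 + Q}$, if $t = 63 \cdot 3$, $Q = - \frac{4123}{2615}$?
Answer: $- \frac{16186327}{231965892} \approx -0.069779$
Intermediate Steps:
$Q = - \frac{4123}{2615}$ ($Q = \left(-4123\right) \frac{1}{2615} = - \frac{4123}{2615} \approx -1.5767$)
$t = 189$
$\frac{\frac{1}{4200 - 3545} + t}{-2707 + Q} = \frac{\frac{1}{4200 - 3545} + 189}{-2707 - \frac{4123}{2615}} = \frac{\frac{1}{655} + 189}{- \frac{7082928}{2615}} = \left(\frac{1}{655} + 189\right) \left(- \frac{2615}{7082928}\right) = \frac{123796}{655} \left(- \frac{2615}{7082928}\right) = - \frac{16186327}{231965892}$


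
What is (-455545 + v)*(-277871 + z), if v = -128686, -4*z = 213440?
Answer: 193515418361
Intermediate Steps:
z = -53360 (z = -1/4*213440 = -53360)
(-455545 + v)*(-277871 + z) = (-455545 - 128686)*(-277871 - 53360) = -584231*(-331231) = 193515418361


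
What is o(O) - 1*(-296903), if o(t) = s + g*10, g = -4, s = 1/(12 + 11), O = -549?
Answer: 6827850/23 ≈ 2.9686e+5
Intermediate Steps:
s = 1/23 ≈ 0.043478
o(t) = -919/23 (o(t) = 1/23 - 4*10 = 1/23 - 40 = -919/23)
o(O) - 1*(-296903) = -919/23 - 1*(-296903) = -919/23 + 296903 = 6827850/23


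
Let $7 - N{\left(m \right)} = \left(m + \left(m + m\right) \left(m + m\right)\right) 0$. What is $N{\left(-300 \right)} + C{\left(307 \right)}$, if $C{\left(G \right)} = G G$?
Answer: $94256$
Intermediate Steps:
$C{\left(G \right)} = G^{2}$
$N{\left(m \right)} = 7$ ($N{\left(m \right)} = 7 - \left(m + \left(m + m\right) \left(m + m\right)\right) 0 = 7 - \left(m + 2 m 2 m\right) 0 = 7 - \left(m + 4 m^{2}\right) 0 = 7 - 0 = 7 + 0 = 7$)
$N{\left(-300 \right)} + C{\left(307 \right)} = 7 + 307^{2} = 7 + 94249 = 94256$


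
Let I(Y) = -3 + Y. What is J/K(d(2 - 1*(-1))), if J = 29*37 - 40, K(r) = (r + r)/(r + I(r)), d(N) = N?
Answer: 1033/2 ≈ 516.50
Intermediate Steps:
K(r) = 2*r/(-3 + 2*r) (K(r) = (r + r)/(r + (-3 + r)) = (2*r)/(-3 + 2*r) = 2*r/(-3 + 2*r))
J = 1033 (J = 1073 - 40 = 1033)
J/K(d(2 - 1*(-1))) = 1033/((2*(2 - 1*(-1))/(-3 + 2*(2 - 1*(-1))))) = 1033/((2*(2 + 1)/(-3 + 2*(2 + 1)))) = 1033/((2*3/(-3 + 2*3))) = 1033/((2*3/(-3 + 6))) = 1033/((2*3/3)) = 1033/((2*3*(⅓))) = 1033/2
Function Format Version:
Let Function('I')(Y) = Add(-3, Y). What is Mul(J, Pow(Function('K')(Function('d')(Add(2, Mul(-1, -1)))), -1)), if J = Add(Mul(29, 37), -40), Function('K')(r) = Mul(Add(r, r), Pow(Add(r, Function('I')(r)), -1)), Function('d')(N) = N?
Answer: Rational(1033, 2) ≈ 516.50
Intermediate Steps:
Function('K')(r) = Mul(2, r, Pow(Add(-3, Mul(2, r)), -1)) (Function('K')(r) = Mul(Add(r, r), Pow(Add(r, Add(-3, r)), -1)) = Mul(Mul(2, r), Pow(Add(-3, Mul(2, r)), -1)) = Mul(2, r, Pow(Add(-3, Mul(2, r)), -1)))
J = 1033 (J = Add(1073, -40) = 1033)
Mul(J, Pow(Function('K')(Function('d')(Add(2, Mul(-1, -1)))), -1)) = Mul(1033, Pow(Mul(2, Add(2, Mul(-1, -1)), Pow(Add(-3, Mul(2, Add(2, Mul(-1, -1)))), -1)), -1)) = Mul(1033, Pow(Mul(2, Add(2, 1), Pow(Add(-3, Mul(2, Add(2, 1))), -1)), -1)) = Mul(1033, Pow(Mul(2, 3, Pow(Add(-3, Mul(2, 3)), -1)), -1)) = Mul(1033, Pow(Mul(2, 3, Pow(Add(-3, 6), -1)), -1)) = Mul(1033, Pow(Mul(2, 3, Pow(3, -1)), -1)) = Mul(1033, Pow(Mul(2, 3, Rational(1, 3)), -1)) = Mul(1033, Pow(2, -1)) = Mul(1033, Rational(1, 2)) = Rational(1033, 2)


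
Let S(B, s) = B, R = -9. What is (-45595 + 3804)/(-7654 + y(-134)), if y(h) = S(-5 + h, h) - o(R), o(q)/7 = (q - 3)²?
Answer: 41791/8801 ≈ 4.7484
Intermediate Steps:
o(q) = 7*(-3 + q)² (o(q) = 7*(q - 3)² = 7*(-3 + q)²)
y(h) = -1013 + h (y(h) = (-5 + h) - 7*(-3 - 9)² = (-5 + h) - 7*(-12)² = (-5 + h) - 7*144 = (-5 + h) - 1*1008 = (-5 + h) - 1008 = -1013 + h)
(-45595 + 3804)/(-7654 + y(-134)) = (-45595 + 3804)/(-7654 + (-1013 - 134)) = -41791/(-7654 - 1147) = -41791/(-8801) = -41791*(-1/8801) = 41791/8801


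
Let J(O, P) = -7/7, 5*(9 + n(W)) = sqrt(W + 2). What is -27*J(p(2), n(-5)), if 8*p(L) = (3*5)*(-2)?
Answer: 27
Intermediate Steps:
n(W) = -9 + sqrt(2 + W)/5 (n(W) = -9 + sqrt(W + 2)/5 = -9 + sqrt(2 + W)/5)
p(L) = -15/4 (p(L) = ((3*5)*(-2))/8 = (15*(-2))/8 = (1/8)*(-30) = -15/4)
J(O, P) = -1 (J(O, P) = -7*1/7 = -1)
-27*J(p(2), n(-5)) = -27*(-1) = 27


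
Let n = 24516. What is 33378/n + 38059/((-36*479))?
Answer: -3310039/3914388 ≈ -0.84561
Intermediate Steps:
33378/n + 38059/((-36*479)) = 33378/24516 + 38059/((-36*479)) = 33378*(1/24516) + 38059/(-17244) = 5563/4086 + 38059*(-1/17244) = 5563/4086 - 38059/17244 = -3310039/3914388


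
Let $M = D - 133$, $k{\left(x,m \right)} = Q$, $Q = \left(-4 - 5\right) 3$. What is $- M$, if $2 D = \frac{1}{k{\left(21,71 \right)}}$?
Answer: $\frac{7183}{54} \approx 133.02$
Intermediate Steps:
$Q = -27$ ($Q = \left(-9\right) 3 = -27$)
$k{\left(x,m \right)} = -27$
$D = - \frac{1}{54}$ ($D = \frac{1}{2 \left(-27\right)} = \frac{1}{2} \left(- \frac{1}{27}\right) = - \frac{1}{54} \approx -0.018519$)
$M = - \frac{7183}{54}$ ($M = - \frac{1}{54} - 133 = - \frac{7183}{54} \approx -133.02$)
$- M = \left(-1\right) \left(- \frac{7183}{54}\right) = \frac{7183}{54}$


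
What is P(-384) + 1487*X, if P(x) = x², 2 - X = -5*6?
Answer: 195040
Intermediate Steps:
X = 32 (X = 2 - (-5)*6 = 2 - 1*(-30) = 2 + 30 = 32)
P(-384) + 1487*X = (-384)² + 1487*32 = 147456 + 47584 = 195040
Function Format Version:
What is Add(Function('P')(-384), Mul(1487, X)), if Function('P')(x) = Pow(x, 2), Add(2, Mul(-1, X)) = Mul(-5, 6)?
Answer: 195040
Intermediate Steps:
X = 32 (X = Add(2, Mul(-1, Mul(-5, 6))) = Add(2, Mul(-1, -30)) = Add(2, 30) = 32)
Add(Function('P')(-384), Mul(1487, X)) = Add(Pow(-384, 2), Mul(1487, 32)) = Add(147456, 47584) = 195040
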